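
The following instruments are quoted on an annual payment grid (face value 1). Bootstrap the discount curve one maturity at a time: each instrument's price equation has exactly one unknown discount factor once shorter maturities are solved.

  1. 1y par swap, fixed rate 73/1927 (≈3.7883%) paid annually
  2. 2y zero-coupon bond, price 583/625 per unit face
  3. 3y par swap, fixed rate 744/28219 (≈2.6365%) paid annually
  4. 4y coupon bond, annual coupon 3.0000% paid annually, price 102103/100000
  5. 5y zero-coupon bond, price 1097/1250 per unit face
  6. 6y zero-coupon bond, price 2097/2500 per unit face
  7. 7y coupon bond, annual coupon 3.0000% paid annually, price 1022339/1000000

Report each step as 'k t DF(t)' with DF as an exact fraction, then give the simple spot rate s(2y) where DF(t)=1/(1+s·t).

step 1 [1y] swap r/1=73/1927: DF=(1 − 73/1927·(0))/(1+73/1927) = 1927/2000 ≈ 0.963500
step 2 [2y] zero: DF = P = 583/625 ≈ 0.932800
step 3 [3y] swap r/1=744/28219: DF=(1 − 744/28219·(0.963500+0.932800))/(1+744/28219) = 1157/1250 ≈ 0.925600
step 4 [4y] bond c/1=3/100: DF=(102103/100000 − 3/100·(0.963500+0.932800+0.925600))/(1+3/100) = 9091/10000 ≈ 0.909100
step 5 [5y] zero: DF = P = 1097/1250 ≈ 0.877600
step 6 [6y] zero: DF = P = 2097/2500 ≈ 0.838800
step 7 [7y] bond c/1=3/100: DF=(1022339/1000000 − 3/100·(0.963500+0.932800+0.925600+0.909100+0.877600+0.838800))/(1+3/100) = 8339/10000 ≈ 0.833900

1 1 1927/2000
2 2 583/625
3 3 1157/1250
4 4 9091/10000
5 5 1097/1250
6 6 2097/2500
7 7 8339/10000
s(2y) = (1/(583/625) − 1)/(2) = 21/583 ≈ 3.6021%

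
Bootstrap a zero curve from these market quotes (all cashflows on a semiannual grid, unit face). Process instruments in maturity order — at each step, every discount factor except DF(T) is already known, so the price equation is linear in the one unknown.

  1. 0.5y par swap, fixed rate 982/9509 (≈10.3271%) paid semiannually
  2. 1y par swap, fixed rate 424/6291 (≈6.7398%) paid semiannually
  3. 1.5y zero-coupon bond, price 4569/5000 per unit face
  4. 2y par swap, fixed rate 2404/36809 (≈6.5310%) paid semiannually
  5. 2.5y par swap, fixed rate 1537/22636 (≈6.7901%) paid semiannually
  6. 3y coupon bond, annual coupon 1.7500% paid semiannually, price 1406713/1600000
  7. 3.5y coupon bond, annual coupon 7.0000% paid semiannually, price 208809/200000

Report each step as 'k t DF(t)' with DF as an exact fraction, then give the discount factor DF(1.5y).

step 1 [0.5y] swap r/2=491/9509: DF=(1 − 491/9509·(0))/(1+491/9509) = 9509/10000 ≈ 0.950900
step 2 [1y] swap r/2=212/6291: DF=(1 − 212/6291·(0.950900))/(1+212/6291) = 2341/2500 ≈ 0.936400
step 3 [1.5y] zero: DF = P = 4569/5000 ≈ 0.913800
step 4 [2y] swap r/2=1202/36809: DF=(1 − 1202/36809·(0.950900+0.936400+0.913800))/(1+1202/36809) = 4399/5000 ≈ 0.879800
step 5 [2.5y] swap r/2=1537/45272: DF=(1 − 1537/45272·(0.950900+0.936400+0.913800+0.879800))/(1+1537/45272) = 8463/10000 ≈ 0.846300
step 6 [3y] bond c/2=7/800: DF=(1406713/1600000 − 7/800·(0.950900+0.936400+0.913800+0.879800+0.846300))/(1+7/800) = 8323/10000 ≈ 0.832300
step 7 [3.5y] bond c/2=7/200: DF=(208809/200000 − 7/200·(0.950900+0.936400+0.913800+0.879800+0.846300+0.832300))/(1+7/200) = 331/400 ≈ 0.827500

1 1/2 9509/10000
2 1 2341/2500
3 3/2 4569/5000
4 2 4399/5000
5 5/2 8463/10000
6 3 8323/10000
7 7/2 331/400
DF(1.5y) = 4569/5000 ≈ 0.913800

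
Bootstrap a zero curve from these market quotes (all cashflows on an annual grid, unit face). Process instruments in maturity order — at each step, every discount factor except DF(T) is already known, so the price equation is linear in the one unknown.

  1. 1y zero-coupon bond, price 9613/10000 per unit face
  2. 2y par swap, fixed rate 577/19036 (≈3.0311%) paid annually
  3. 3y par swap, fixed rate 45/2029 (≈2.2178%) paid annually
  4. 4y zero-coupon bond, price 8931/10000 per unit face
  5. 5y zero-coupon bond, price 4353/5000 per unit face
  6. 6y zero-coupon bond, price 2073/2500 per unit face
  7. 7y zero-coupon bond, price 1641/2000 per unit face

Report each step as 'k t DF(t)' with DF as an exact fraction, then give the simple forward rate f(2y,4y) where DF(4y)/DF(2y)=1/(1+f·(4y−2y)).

1 1 9613/10000
2 2 9423/10000
3 3 937/1000
4 4 8931/10000
5 5 4353/5000
6 6 2073/2500
7 7 1641/2000
f(2y,4y) = ((9423/10000)/(8931/10000) − 1)/(2) = 82/2977 ≈ 2.7545%

step 1 [1y] zero: DF = P = 9613/10000 ≈ 0.961300
step 2 [2y] swap r/1=577/19036: DF=(1 − 577/19036·(0.961300))/(1+577/19036) = 9423/10000 ≈ 0.942300
step 3 [3y] swap r/1=45/2029: DF=(1 − 45/2029·(0.961300+0.942300))/(1+45/2029) = 937/1000 ≈ 0.937000
step 4 [4y] zero: DF = P = 8931/10000 ≈ 0.893100
step 5 [5y] zero: DF = P = 4353/5000 ≈ 0.870600
step 6 [6y] zero: DF = P = 2073/2500 ≈ 0.829200
step 7 [7y] zero: DF = P = 1641/2000 ≈ 0.820500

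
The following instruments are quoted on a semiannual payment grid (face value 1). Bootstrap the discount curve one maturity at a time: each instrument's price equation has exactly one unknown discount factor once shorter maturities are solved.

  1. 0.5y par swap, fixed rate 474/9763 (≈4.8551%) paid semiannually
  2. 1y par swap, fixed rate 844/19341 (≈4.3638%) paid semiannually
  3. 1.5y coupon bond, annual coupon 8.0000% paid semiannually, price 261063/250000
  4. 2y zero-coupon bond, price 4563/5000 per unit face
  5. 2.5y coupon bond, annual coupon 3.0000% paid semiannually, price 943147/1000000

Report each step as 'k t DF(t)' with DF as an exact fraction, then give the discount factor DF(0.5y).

1 1/2 9763/10000
2 1 4789/5000
3 3/2 9297/10000
4 2 4563/5000
5 5/2 4367/5000
DF(0.5y) = 9763/10000 ≈ 0.976300

step 1 [0.5y] swap r/2=237/9763: DF=(1 − 237/9763·(0))/(1+237/9763) = 9763/10000 ≈ 0.976300
step 2 [1y] swap r/2=422/19341: DF=(1 − 422/19341·(0.976300))/(1+422/19341) = 4789/5000 ≈ 0.957800
step 3 [1.5y] bond c/2=1/25: DF=(261063/250000 − 1/25·(0.976300+0.957800))/(1+1/25) = 9297/10000 ≈ 0.929700
step 4 [2y] zero: DF = P = 4563/5000 ≈ 0.912600
step 5 [2.5y] bond c/2=3/200: DF=(943147/1000000 − 3/200·(0.976300+0.957800+0.929700+0.912600))/(1+3/200) = 4367/5000 ≈ 0.873400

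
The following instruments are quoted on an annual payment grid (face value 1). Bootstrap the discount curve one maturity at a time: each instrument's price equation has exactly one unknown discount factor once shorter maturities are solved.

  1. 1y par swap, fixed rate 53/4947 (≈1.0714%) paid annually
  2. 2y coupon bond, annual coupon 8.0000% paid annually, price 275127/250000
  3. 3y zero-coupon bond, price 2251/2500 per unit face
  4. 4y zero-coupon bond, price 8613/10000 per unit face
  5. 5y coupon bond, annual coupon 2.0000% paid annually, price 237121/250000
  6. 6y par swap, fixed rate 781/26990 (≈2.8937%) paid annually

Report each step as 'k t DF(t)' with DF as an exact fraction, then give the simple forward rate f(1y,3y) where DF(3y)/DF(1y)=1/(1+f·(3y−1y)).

1 1 4947/5000
2 2 9457/10000
3 3 2251/2500
4 4 8613/10000
5 5 4287/5000
6 6 4219/5000
f(1y,3y) = ((4947/5000)/(2251/2500) − 1)/(2) = 445/9004 ≈ 4.9422%

step 1 [1y] swap r/1=53/4947: DF=(1 − 53/4947·(0))/(1+53/4947) = 4947/5000 ≈ 0.989400
step 2 [2y] bond c/1=2/25: DF=(275127/250000 − 2/25·(0.989400))/(1+2/25) = 9457/10000 ≈ 0.945700
step 3 [3y] zero: DF = P = 2251/2500 ≈ 0.900400
step 4 [4y] zero: DF = P = 8613/10000 ≈ 0.861300
step 5 [5y] bond c/1=1/50: DF=(237121/250000 − 1/50·(0.989400+0.945700+0.900400+0.861300))/(1+1/50) = 4287/5000 ≈ 0.857400
step 6 [6y] swap r/1=781/26990: DF=(1 − 781/26990·(0.989400+0.945700+0.900400+0.861300+0.857400))/(1+781/26990) = 4219/5000 ≈ 0.843800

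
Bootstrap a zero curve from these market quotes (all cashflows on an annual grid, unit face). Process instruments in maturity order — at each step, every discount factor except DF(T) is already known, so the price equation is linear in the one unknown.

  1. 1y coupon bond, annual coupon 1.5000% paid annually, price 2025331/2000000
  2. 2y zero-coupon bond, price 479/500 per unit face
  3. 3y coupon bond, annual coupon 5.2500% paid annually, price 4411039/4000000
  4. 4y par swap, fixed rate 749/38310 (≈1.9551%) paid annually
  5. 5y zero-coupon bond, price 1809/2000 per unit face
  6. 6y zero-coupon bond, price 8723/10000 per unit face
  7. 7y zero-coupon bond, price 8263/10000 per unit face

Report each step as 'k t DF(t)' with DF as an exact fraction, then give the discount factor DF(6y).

1 1 9977/10000
2 2 479/500
3 3 4751/5000
4 4 9251/10000
5 5 1809/2000
6 6 8723/10000
7 7 8263/10000
DF(6y) = 8723/10000 ≈ 0.872300

step 1 [1y] bond c/1=3/200: DF=(2025331/2000000 − 3/200·(0))/(1+3/200) = 9977/10000 ≈ 0.997700
step 2 [2y] zero: DF = P = 479/500 ≈ 0.958000
step 3 [3y] bond c/1=21/400: DF=(4411039/4000000 − 21/400·(0.997700+0.958000))/(1+21/400) = 4751/5000 ≈ 0.950200
step 4 [4y] swap r/1=749/38310: DF=(1 − 749/38310·(0.997700+0.958000+0.950200))/(1+749/38310) = 9251/10000 ≈ 0.925100
step 5 [5y] zero: DF = P = 1809/2000 ≈ 0.904500
step 6 [6y] zero: DF = P = 8723/10000 ≈ 0.872300
step 7 [7y] zero: DF = P = 8263/10000 ≈ 0.826300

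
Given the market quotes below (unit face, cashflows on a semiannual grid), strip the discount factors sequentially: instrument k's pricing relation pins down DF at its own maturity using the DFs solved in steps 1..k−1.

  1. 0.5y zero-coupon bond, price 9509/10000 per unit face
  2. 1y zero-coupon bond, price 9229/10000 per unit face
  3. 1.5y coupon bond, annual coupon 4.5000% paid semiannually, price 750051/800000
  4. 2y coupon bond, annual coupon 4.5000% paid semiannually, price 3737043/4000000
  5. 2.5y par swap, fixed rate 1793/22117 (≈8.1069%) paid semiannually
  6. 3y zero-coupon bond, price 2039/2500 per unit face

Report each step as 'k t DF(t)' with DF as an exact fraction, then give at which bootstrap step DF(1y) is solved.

1 1/2 9509/10000
2 1 9229/10000
3 3/2 8757/10000
4 2 2133/2500
5 5/2 8207/10000
6 3 2039/2500
DF(1y) is solved at step 2

step 1 [0.5y] zero: DF = P = 9509/10000 ≈ 0.950900
step 2 [1y] zero: DF = P = 9229/10000 ≈ 0.922900
step 3 [1.5y] bond c/2=9/400: DF=(750051/800000 − 9/400·(0.950900+0.922900))/(1+9/400) = 8757/10000 ≈ 0.875700
step 4 [2y] bond c/2=9/400: DF=(3737043/4000000 − 9/400·(0.950900+0.922900+0.875700))/(1+9/400) = 2133/2500 ≈ 0.853200
step 5 [2.5y] swap r/2=1793/44234: DF=(1 − 1793/44234·(0.950900+0.922900+0.875700+0.853200))/(1+1793/44234) = 8207/10000 ≈ 0.820700
step 6 [3y] zero: DF = P = 2039/2500 ≈ 0.815600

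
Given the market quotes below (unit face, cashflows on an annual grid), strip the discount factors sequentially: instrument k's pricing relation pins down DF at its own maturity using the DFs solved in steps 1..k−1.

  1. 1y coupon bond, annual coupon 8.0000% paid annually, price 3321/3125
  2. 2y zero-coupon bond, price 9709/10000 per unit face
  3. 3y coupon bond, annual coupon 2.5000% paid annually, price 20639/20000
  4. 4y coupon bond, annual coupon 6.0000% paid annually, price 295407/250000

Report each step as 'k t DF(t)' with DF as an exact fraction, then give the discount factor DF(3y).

1 1 123/125
2 2 9709/10000
3 3 9591/10000
4 4 4749/5000
DF(3y) = 9591/10000 ≈ 0.959100

step 1 [1y] bond c/1=2/25: DF=(3321/3125 − 2/25·(0))/(1+2/25) = 123/125 ≈ 0.984000
step 2 [2y] zero: DF = P = 9709/10000 ≈ 0.970900
step 3 [3y] bond c/1=1/40: DF=(20639/20000 − 1/40·(0.984000+0.970900))/(1+1/40) = 9591/10000 ≈ 0.959100
step 4 [4y] bond c/1=3/50: DF=(295407/250000 − 3/50·(0.984000+0.970900+0.959100))/(1+3/50) = 4749/5000 ≈ 0.949800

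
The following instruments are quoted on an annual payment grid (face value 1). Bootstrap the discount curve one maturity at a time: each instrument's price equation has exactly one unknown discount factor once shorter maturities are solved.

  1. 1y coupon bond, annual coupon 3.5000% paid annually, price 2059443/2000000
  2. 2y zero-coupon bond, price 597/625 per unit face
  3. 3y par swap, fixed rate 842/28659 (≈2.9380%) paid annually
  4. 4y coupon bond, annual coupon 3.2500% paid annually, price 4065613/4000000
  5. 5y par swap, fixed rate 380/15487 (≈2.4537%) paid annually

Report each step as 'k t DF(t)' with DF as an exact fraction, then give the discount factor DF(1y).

1 1 9949/10000
2 2 597/625
3 3 4579/5000
4 4 4471/5000
5 5 443/500
DF(1y) = 9949/10000 ≈ 0.994900

step 1 [1y] bond c/1=7/200: DF=(2059443/2000000 − 7/200·(0))/(1+7/200) = 9949/10000 ≈ 0.994900
step 2 [2y] zero: DF = P = 597/625 ≈ 0.955200
step 3 [3y] swap r/1=842/28659: DF=(1 − 842/28659·(0.994900+0.955200))/(1+842/28659) = 4579/5000 ≈ 0.915800
step 4 [4y] bond c/1=13/400: DF=(4065613/4000000 − 13/400·(0.994900+0.955200+0.915800))/(1+13/400) = 4471/5000 ≈ 0.894200
step 5 [5y] swap r/1=380/15487: DF=(1 − 380/15487·(0.994900+0.955200+0.915800+0.894200))/(1+380/15487) = 443/500 ≈ 0.886000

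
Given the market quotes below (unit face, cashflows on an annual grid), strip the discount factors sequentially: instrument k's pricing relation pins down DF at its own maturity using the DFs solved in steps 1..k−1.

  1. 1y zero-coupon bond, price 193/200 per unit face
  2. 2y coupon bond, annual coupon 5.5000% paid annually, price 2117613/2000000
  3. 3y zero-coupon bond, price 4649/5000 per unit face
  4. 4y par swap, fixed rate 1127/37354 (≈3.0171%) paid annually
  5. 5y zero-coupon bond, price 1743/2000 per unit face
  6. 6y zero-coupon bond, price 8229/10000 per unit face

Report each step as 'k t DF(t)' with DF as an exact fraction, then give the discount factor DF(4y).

1 1 193/200
2 2 9533/10000
3 3 4649/5000
4 4 8873/10000
5 5 1743/2000
6 6 8229/10000
DF(4y) = 8873/10000 ≈ 0.887300

step 1 [1y] zero: DF = P = 193/200 ≈ 0.965000
step 2 [2y] bond c/1=11/200: DF=(2117613/2000000 − 11/200·(0.965000))/(1+11/200) = 9533/10000 ≈ 0.953300
step 3 [3y] zero: DF = P = 4649/5000 ≈ 0.929800
step 4 [4y] swap r/1=1127/37354: DF=(1 − 1127/37354·(0.965000+0.953300+0.929800))/(1+1127/37354) = 8873/10000 ≈ 0.887300
step 5 [5y] zero: DF = P = 1743/2000 ≈ 0.871500
step 6 [6y] zero: DF = P = 8229/10000 ≈ 0.822900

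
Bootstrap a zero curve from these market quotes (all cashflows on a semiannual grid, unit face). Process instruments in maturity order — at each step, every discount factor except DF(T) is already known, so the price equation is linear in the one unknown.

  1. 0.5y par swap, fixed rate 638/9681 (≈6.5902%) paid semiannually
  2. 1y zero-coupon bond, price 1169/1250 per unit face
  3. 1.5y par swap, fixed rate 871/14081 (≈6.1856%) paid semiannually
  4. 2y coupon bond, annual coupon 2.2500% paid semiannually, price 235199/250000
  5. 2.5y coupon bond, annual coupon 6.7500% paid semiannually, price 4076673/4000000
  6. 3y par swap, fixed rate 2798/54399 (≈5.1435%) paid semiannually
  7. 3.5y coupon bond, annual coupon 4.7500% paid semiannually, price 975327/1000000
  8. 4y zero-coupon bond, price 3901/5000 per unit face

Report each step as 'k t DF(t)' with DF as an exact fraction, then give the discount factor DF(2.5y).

step 1 [0.5y] swap r/2=319/9681: DF=(1 − 319/9681·(0))/(1+319/9681) = 9681/10000 ≈ 0.968100
step 2 [1y] zero: DF = P = 1169/1250 ≈ 0.935200
step 3 [1.5y] swap r/2=871/28162: DF=(1 − 871/28162·(0.968100+0.935200))/(1+871/28162) = 9129/10000 ≈ 0.912900
step 4 [2y] bond c/2=9/800: DF=(235199/250000 − 9/800·(0.968100+0.935200+0.912900))/(1+9/800) = 899/1000 ≈ 0.899000
step 5 [2.5y] bond c/2=27/800: DF=(4076673/4000000 − 27/800·(0.968100+0.935200+0.912900+0.899000))/(1+27/800) = 4323/5000 ≈ 0.864600
step 6 [3y] swap r/2=1399/54399: DF=(1 − 1399/54399·(0.968100+0.935200+0.912900+0.899000+0.864600))/(1+1399/54399) = 8601/10000 ≈ 0.860100
step 7 [3.5y] bond c/2=19/800: DF=(975327/1000000 − 19/800·(0.968100+0.935200+0.912900+0.899000+0.864600+0.860100))/(1+19/800) = 1653/2000 ≈ 0.826500
step 8 [4y] zero: DF = P = 3901/5000 ≈ 0.780200

1 1/2 9681/10000
2 1 1169/1250
3 3/2 9129/10000
4 2 899/1000
5 5/2 4323/5000
6 3 8601/10000
7 7/2 1653/2000
8 4 3901/5000
DF(2.5y) = 4323/5000 ≈ 0.864600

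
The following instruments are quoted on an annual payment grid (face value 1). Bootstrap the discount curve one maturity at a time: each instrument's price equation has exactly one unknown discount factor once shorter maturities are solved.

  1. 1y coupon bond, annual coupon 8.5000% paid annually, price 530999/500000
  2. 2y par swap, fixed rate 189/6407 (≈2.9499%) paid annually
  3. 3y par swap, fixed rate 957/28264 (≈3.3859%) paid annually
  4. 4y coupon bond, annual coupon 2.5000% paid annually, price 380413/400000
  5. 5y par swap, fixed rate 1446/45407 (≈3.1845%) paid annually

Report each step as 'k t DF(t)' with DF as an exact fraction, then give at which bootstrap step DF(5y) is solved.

1 1 2447/2500
2 2 9433/10000
3 3 9043/10000
4 4 8589/10000
5 5 4277/5000
DF(5y) is solved at step 5

step 1 [1y] bond c/1=17/200: DF=(530999/500000 − 17/200·(0))/(1+17/200) = 2447/2500 ≈ 0.978800
step 2 [2y] swap r/1=189/6407: DF=(1 − 189/6407·(0.978800))/(1+189/6407) = 9433/10000 ≈ 0.943300
step 3 [3y] swap r/1=957/28264: DF=(1 − 957/28264·(0.978800+0.943300))/(1+957/28264) = 9043/10000 ≈ 0.904300
step 4 [4y] bond c/1=1/40: DF=(380413/400000 − 1/40·(0.978800+0.943300+0.904300))/(1+1/40) = 8589/10000 ≈ 0.858900
step 5 [5y] swap r/1=1446/45407: DF=(1 − 1446/45407·(0.978800+0.943300+0.904300+0.858900))/(1+1446/45407) = 4277/5000 ≈ 0.855400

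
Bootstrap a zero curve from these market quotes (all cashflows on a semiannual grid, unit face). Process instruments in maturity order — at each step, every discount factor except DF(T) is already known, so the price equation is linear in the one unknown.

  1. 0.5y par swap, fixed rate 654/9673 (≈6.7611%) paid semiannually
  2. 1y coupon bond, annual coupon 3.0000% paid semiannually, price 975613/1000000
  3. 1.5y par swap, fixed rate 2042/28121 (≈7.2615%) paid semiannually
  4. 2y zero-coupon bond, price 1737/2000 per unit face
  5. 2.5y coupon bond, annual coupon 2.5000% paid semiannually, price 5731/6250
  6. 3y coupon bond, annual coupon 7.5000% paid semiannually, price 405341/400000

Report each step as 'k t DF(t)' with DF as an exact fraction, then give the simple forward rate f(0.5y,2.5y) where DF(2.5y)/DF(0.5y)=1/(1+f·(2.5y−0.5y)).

step 1 [0.5y] swap r/2=327/9673: DF=(1 − 327/9673·(0))/(1+327/9673) = 9673/10000 ≈ 0.967300
step 2 [1y] bond c/2=3/200: DF=(975613/1000000 − 3/200·(0.967300))/(1+3/200) = 9469/10000 ≈ 0.946900
step 3 [1.5y] swap r/2=1021/28121: DF=(1 − 1021/28121·(0.967300+0.946900))/(1+1021/28121) = 8979/10000 ≈ 0.897900
step 4 [2y] zero: DF = P = 1737/2000 ≈ 0.868500
step 5 [2.5y] bond c/2=1/80: DF=(5731/6250 − 1/80·(0.967300+0.946900+0.897900+0.868500))/(1+1/80) = 4301/5000 ≈ 0.860200
step 6 [3y] bond c/2=3/80: DF=(405341/400000 − 3/80·(0.967300+0.946900+0.897900+0.868500+0.860200))/(1+3/80) = 4063/5000 ≈ 0.812600

1 1/2 9673/10000
2 1 9469/10000
3 3/2 8979/10000
4 2 1737/2000
5 5/2 4301/5000
6 3 4063/5000
f(0.5y,2.5y) = ((9673/10000)/(4301/5000) − 1)/(2) = 63/1012 ≈ 6.2253%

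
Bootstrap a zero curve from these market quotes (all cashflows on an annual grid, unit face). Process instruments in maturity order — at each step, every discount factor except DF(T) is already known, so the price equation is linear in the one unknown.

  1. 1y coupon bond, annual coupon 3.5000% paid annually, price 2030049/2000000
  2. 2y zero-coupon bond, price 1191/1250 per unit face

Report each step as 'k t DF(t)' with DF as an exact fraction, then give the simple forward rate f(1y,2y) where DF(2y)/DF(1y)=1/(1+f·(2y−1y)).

1 1 9807/10000
2 2 1191/1250
f(1y,2y) = ((9807/10000)/(1191/1250) − 1)/(1) = 93/3176 ≈ 2.9282%

step 1 [1y] bond c/1=7/200: DF=(2030049/2000000 − 7/200·(0))/(1+7/200) = 9807/10000 ≈ 0.980700
step 2 [2y] zero: DF = P = 1191/1250 ≈ 0.952800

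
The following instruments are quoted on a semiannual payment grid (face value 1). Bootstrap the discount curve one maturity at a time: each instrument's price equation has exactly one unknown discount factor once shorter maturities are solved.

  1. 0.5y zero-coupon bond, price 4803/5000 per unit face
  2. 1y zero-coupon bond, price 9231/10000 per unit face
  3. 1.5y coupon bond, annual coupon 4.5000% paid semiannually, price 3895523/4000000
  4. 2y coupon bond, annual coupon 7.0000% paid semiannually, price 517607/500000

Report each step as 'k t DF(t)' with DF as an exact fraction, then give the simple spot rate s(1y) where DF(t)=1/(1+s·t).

step 1 [0.5y] zero: DF = P = 4803/5000 ≈ 0.960600
step 2 [1y] zero: DF = P = 9231/10000 ≈ 0.923100
step 3 [1.5y] bond c/2=9/400: DF=(3895523/4000000 − 9/400·(0.960600+0.923100))/(1+9/400) = 911/1000 ≈ 0.911000
step 4 [2y] bond c/2=7/200: DF=(517607/500000 − 7/200·(0.960600+0.923100+0.911000))/(1+7/200) = 9057/10000 ≈ 0.905700

1 1/2 4803/5000
2 1 9231/10000
3 3/2 911/1000
4 2 9057/10000
s(1y) = (1/(9231/10000) − 1)/(1) = 769/9231 ≈ 8.3306%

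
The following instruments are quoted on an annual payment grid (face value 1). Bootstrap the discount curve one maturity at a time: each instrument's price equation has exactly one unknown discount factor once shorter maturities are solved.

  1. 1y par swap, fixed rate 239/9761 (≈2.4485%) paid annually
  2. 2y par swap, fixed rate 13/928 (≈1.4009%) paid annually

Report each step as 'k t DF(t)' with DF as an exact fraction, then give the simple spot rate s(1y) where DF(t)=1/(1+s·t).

1 1 9761/10000
2 2 9727/10000
s(1y) = (1/(9761/10000) − 1)/(1) = 239/9761 ≈ 2.4485%

step 1 [1y] swap r/1=239/9761: DF=(1 − 239/9761·(0))/(1+239/9761) = 9761/10000 ≈ 0.976100
step 2 [2y] swap r/1=13/928: DF=(1 − 13/928·(0.976100))/(1+13/928) = 9727/10000 ≈ 0.972700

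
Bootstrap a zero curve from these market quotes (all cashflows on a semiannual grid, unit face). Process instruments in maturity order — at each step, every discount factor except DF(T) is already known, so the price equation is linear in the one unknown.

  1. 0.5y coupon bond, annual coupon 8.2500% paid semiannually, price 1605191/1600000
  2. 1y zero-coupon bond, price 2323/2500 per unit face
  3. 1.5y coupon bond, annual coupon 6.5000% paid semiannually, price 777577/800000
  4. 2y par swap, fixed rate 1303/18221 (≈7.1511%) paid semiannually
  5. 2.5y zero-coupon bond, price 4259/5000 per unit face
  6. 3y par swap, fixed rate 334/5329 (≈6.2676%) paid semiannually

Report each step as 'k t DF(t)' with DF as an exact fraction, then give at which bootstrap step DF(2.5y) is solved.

step 1 [0.5y] bond c/2=33/800: DF=(1605191/1600000 − 33/800·(0))/(1+33/800) = 1927/2000 ≈ 0.963500
step 2 [1y] zero: DF = P = 2323/2500 ≈ 0.929200
step 3 [1.5y] bond c/2=13/400: DF=(777577/800000 − 13/400·(0.963500+0.929200))/(1+13/400) = 4409/5000 ≈ 0.881800
step 4 [2y] swap r/2=1303/36442: DF=(1 − 1303/36442·(0.963500+0.929200+0.881800))/(1+1303/36442) = 8697/10000 ≈ 0.869700
step 5 [2.5y] zero: DF = P = 4259/5000 ≈ 0.851800
step 6 [3y] swap r/2=167/5329: DF=(1 − 167/5329·(0.963500+0.929200+0.881800+0.869700+0.851800))/(1+167/5329) = 833/1000 ≈ 0.833000

1 1/2 1927/2000
2 1 2323/2500
3 3/2 4409/5000
4 2 8697/10000
5 5/2 4259/5000
6 3 833/1000
DF(2.5y) is solved at step 5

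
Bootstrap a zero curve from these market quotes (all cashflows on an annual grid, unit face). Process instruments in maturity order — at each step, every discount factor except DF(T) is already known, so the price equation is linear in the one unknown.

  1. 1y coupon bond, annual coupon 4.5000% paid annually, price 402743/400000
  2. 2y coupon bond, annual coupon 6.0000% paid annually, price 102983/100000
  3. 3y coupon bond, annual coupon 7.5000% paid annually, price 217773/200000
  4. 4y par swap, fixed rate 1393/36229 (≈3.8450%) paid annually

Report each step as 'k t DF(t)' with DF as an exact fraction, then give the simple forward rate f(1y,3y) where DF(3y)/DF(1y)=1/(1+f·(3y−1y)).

1 1 1927/2000
2 2 917/1000
3 3 8817/10000
4 4 8607/10000
f(1y,3y) = ((1927/2000)/(8817/10000) − 1)/(2) = 409/8817 ≈ 4.6388%

step 1 [1y] bond c/1=9/200: DF=(402743/400000 − 9/200·(0))/(1+9/200) = 1927/2000 ≈ 0.963500
step 2 [2y] bond c/1=3/50: DF=(102983/100000 − 3/50·(0.963500))/(1+3/50) = 917/1000 ≈ 0.917000
step 3 [3y] bond c/1=3/40: DF=(217773/200000 − 3/40·(0.963500+0.917000))/(1+3/40) = 8817/10000 ≈ 0.881700
step 4 [4y] swap r/1=1393/36229: DF=(1 − 1393/36229·(0.963500+0.917000+0.881700))/(1+1393/36229) = 8607/10000 ≈ 0.860700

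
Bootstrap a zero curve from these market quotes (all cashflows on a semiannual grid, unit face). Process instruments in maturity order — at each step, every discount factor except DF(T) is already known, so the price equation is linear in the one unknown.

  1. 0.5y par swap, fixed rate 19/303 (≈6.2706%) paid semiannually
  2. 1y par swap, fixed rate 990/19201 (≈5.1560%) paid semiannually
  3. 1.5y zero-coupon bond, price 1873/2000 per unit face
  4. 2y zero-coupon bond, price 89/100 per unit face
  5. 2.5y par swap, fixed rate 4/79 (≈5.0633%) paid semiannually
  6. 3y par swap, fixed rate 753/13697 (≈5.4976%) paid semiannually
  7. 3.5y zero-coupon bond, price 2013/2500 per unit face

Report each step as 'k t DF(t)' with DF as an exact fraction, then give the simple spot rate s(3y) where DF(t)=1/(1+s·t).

step 1 [0.5y] swap r/2=19/606: DF=(1 − 19/606·(0))/(1+19/606) = 606/625 ≈ 0.969600
step 2 [1y] swap r/2=495/19201: DF=(1 − 495/19201·(0.969600))/(1+495/19201) = 1901/2000 ≈ 0.950500
step 3 [1.5y] zero: DF = P = 1873/2000 ≈ 0.936500
step 4 [2y] zero: DF = P = 89/100 ≈ 0.890000
step 5 [2.5y] swap r/2=2/79: DF=(1 − 2/79·(0.969600+0.950500+0.936500+0.890000))/(1+2/79) = 2207/2500 ≈ 0.882800
step 6 [3y] swap r/2=753/27394: DF=(1 − 753/27394·(0.969600+0.950500+0.936500+0.890000+0.882800))/(1+753/27394) = 4247/5000 ≈ 0.849400
step 7 [3.5y] zero: DF = P = 2013/2500 ≈ 0.805200

1 1/2 606/625
2 1 1901/2000
3 3/2 1873/2000
4 2 89/100
5 5/2 2207/2500
6 3 4247/5000
7 7/2 2013/2500
s(3y) = (1/(4247/5000) − 1)/(3) = 251/4247 ≈ 5.9101%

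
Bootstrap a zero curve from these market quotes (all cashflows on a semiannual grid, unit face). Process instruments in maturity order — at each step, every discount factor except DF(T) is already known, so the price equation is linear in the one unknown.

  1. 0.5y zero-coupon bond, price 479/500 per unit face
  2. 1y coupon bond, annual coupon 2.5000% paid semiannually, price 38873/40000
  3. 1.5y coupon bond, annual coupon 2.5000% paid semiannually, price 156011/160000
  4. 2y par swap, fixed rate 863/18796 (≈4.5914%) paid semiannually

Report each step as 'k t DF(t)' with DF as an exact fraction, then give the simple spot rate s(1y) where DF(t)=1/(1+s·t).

step 1 [0.5y] zero: DF = P = 479/500 ≈ 0.958000
step 2 [1y] bond c/2=1/80: DF=(38873/40000 − 1/80·(0.958000))/(1+1/80) = 237/250 ≈ 0.948000
step 3 [1.5y] bond c/2=1/80: DF=(156011/160000 − 1/80·(0.958000+0.948000))/(1+1/80) = 1879/2000 ≈ 0.939500
step 4 [2y] swap r/2=863/37592: DF=(1 − 863/37592·(0.958000+0.948000+0.939500))/(1+863/37592) = 9137/10000 ≈ 0.913700

1 1/2 479/500
2 1 237/250
3 3/2 1879/2000
4 2 9137/10000
s(1y) = (1/(237/250) − 1)/(1) = 13/237 ≈ 5.4852%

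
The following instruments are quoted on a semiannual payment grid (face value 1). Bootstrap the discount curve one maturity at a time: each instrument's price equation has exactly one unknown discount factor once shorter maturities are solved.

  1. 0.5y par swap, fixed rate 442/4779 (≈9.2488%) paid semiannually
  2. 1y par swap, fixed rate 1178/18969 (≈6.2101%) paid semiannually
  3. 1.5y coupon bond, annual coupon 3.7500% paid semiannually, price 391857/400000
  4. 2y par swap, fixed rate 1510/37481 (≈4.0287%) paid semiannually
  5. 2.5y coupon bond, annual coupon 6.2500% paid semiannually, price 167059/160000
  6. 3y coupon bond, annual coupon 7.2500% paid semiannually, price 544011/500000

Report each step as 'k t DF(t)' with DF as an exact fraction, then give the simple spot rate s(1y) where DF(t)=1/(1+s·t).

1 1/2 4779/5000
2 1 9411/10000
3 3/2 9267/10000
4 2 1849/2000
5 5/2 8989/10000
6 3 4437/5000
s(1y) = (1/(9411/10000) − 1)/(1) = 589/9411 ≈ 6.2586%

step 1 [0.5y] swap r/2=221/4779: DF=(1 − 221/4779·(0))/(1+221/4779) = 4779/5000 ≈ 0.955800
step 2 [1y] swap r/2=589/18969: DF=(1 − 589/18969·(0.955800))/(1+589/18969) = 9411/10000 ≈ 0.941100
step 3 [1.5y] bond c/2=3/160: DF=(391857/400000 − 3/160·(0.955800+0.941100))/(1+3/160) = 9267/10000 ≈ 0.926700
step 4 [2y] swap r/2=755/37481: DF=(1 − 755/37481·(0.955800+0.941100+0.926700))/(1+755/37481) = 1849/2000 ≈ 0.924500
step 5 [2.5y] bond c/2=1/32: DF=(167059/160000 − 1/32·(0.955800+0.941100+0.926700+0.924500))/(1+1/32) = 8989/10000 ≈ 0.898900
step 6 [3y] bond c/2=29/800: DF=(544011/500000 − 29/800·(0.955800+0.941100+0.926700+0.924500+0.898900))/(1+29/800) = 4437/5000 ≈ 0.887400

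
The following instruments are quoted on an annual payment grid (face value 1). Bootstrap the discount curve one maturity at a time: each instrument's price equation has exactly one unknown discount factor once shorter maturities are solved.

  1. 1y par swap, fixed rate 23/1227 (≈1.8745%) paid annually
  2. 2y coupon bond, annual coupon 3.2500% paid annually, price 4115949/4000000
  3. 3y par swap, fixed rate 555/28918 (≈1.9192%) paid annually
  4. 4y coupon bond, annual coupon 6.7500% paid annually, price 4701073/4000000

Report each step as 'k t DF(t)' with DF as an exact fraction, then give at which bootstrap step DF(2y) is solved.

step 1 [1y] swap r/1=23/1227: DF=(1 − 23/1227·(0))/(1+23/1227) = 1227/1250 ≈ 0.981600
step 2 [2y] bond c/1=13/400: DF=(4115949/4000000 − 13/400·(0.981600))/(1+13/400) = 9657/10000 ≈ 0.965700
step 3 [3y] swap r/1=555/28918: DF=(1 − 555/28918·(0.981600+0.965700))/(1+555/28918) = 1889/2000 ≈ 0.944500
step 4 [4y] bond c/1=27/400: DF=(4701073/4000000 − 27/400·(0.981600+0.965700+0.944500))/(1+27/400) = 9181/10000 ≈ 0.918100

1 1 1227/1250
2 2 9657/10000
3 3 1889/2000
4 4 9181/10000
DF(2y) is solved at step 2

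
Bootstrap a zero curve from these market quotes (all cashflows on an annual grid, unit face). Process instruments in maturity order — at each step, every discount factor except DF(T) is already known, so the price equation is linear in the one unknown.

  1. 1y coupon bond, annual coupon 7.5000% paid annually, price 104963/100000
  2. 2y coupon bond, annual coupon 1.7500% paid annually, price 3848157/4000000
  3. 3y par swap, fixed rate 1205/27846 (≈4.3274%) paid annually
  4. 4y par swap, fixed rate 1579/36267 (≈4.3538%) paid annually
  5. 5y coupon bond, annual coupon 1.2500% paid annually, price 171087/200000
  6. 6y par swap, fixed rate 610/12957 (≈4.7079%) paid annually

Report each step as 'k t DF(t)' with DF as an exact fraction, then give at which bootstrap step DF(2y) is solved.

step 1 [1y] bond c/1=3/40: DF=(104963/100000 − 3/40·(0))/(1+3/40) = 2441/2500 ≈ 0.976400
step 2 [2y] bond c/1=7/400: DF=(3848157/4000000 − 7/400·(0.976400))/(1+7/400) = 9287/10000 ≈ 0.928700
step 3 [3y] swap r/1=1205/27846: DF=(1 − 1205/27846·(0.976400+0.928700))/(1+1205/27846) = 1759/2000 ≈ 0.879500
step 4 [4y] swap r/1=1579/36267: DF=(1 − 1579/36267·(0.976400+0.928700+0.879500))/(1+1579/36267) = 8421/10000 ≈ 0.842100
step 5 [5y] bond c/1=1/80: DF=(171087/200000 − 1/80·(0.976400+0.928700+0.879500+0.842100))/(1+1/80) = 8001/10000 ≈ 0.800100
step 6 [6y] swap r/1=610/12957: DF=(1 − 610/12957·(0.976400+0.928700+0.879500+0.842100+0.800100))/(1+610/12957) = 189/250 ≈ 0.756000

1 1 2441/2500
2 2 9287/10000
3 3 1759/2000
4 4 8421/10000
5 5 8001/10000
6 6 189/250
DF(2y) is solved at step 2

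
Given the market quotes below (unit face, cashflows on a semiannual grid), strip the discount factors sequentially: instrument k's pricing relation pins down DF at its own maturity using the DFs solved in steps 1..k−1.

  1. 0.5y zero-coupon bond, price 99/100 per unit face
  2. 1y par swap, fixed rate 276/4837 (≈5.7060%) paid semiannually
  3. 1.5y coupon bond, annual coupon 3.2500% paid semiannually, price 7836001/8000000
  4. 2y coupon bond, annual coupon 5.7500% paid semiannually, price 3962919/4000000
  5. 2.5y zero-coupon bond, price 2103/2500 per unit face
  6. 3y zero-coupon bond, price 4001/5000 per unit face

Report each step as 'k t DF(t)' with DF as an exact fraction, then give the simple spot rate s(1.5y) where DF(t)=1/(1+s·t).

step 1 [0.5y] zero: DF = P = 99/100 ≈ 0.990000
step 2 [1y] swap r/2=138/4837: DF=(1 − 138/4837·(0.990000))/(1+138/4837) = 1181/1250 ≈ 0.944800
step 3 [1.5y] bond c/2=13/800: DF=(7836001/8000000 − 13/800·(0.990000+0.944800))/(1+13/800) = 9329/10000 ≈ 0.932900
step 4 [2y] bond c/2=23/800: DF=(3962919/4000000 − 23/800·(0.990000+0.944800+0.932900))/(1+23/800) = 8829/10000 ≈ 0.882900
step 5 [2.5y] zero: DF = P = 2103/2500 ≈ 0.841200
step 6 [3y] zero: DF = P = 4001/5000 ≈ 0.800200

1 1/2 99/100
2 1 1181/1250
3 3/2 9329/10000
4 2 8829/10000
5 5/2 2103/2500
6 3 4001/5000
s(1.5y) = (1/(9329/10000) − 1)/(3/2) = 1342/27987 ≈ 4.7951%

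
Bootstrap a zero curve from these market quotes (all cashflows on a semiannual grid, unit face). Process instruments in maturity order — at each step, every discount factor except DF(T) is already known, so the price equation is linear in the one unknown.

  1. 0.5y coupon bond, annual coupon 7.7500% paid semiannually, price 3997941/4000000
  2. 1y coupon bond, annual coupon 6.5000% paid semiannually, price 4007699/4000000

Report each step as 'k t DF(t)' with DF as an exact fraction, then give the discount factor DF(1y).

1 1/2 4811/5000
2 1 9401/10000
DF(1y) = 9401/10000 ≈ 0.940100

step 1 [0.5y] bond c/2=31/800: DF=(3997941/4000000 − 31/800·(0))/(1+31/800) = 4811/5000 ≈ 0.962200
step 2 [1y] bond c/2=13/400: DF=(4007699/4000000 − 13/400·(0.962200))/(1+13/400) = 9401/10000 ≈ 0.940100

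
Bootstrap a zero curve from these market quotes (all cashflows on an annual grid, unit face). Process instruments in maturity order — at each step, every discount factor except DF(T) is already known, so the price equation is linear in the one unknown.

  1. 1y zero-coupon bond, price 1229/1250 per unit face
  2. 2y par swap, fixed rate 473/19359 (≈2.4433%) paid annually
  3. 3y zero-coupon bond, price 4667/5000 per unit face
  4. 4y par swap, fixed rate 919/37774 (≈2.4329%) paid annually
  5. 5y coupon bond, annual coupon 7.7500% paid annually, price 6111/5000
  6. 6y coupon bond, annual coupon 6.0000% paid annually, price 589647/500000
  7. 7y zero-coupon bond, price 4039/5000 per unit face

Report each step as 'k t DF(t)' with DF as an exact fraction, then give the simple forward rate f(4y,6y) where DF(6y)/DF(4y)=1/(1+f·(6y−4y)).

step 1 [1y] zero: DF = P = 1229/1250 ≈ 0.983200
step 2 [2y] swap r/1=473/19359: DF=(1 − 473/19359·(0.983200))/(1+473/19359) = 9527/10000 ≈ 0.952700
step 3 [3y] zero: DF = P = 4667/5000 ≈ 0.933400
step 4 [4y] swap r/1=919/37774: DF=(1 − 919/37774·(0.983200+0.952700+0.933400))/(1+919/37774) = 9081/10000 ≈ 0.908100
step 5 [5y] bond c/1=31/400: DF=(6111/5000 − 31/400·(0.983200+0.952700+0.933400+0.908100))/(1+31/400) = 4313/5000 ≈ 0.862600
step 6 [6y] bond c/1=3/50: DF=(589647/500000 − 3/50·(0.983200+0.952700+0.933400+0.908100+0.862600))/(1+3/50) = 8499/10000 ≈ 0.849900
step 7 [7y] zero: DF = P = 4039/5000 ≈ 0.807800

1 1 1229/1250
2 2 9527/10000
3 3 4667/5000
4 4 9081/10000
5 5 4313/5000
6 6 8499/10000
7 7 4039/5000
f(4y,6y) = ((9081/10000)/(8499/10000) − 1)/(2) = 97/2833 ≈ 3.4239%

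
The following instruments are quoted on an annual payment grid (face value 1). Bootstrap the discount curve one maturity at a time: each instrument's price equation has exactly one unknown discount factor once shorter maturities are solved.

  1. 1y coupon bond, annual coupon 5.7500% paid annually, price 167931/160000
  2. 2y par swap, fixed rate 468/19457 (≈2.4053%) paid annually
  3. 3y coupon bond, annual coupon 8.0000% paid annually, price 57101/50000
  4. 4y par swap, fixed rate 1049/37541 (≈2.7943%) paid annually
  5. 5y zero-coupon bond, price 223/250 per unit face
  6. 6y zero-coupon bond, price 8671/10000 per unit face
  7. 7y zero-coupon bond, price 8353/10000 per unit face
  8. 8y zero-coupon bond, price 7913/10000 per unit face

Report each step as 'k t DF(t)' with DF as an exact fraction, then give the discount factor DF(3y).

step 1 [1y] bond c/1=23/400: DF=(167931/160000 − 23/400·(0))/(1+23/400) = 397/400 ≈ 0.992500
step 2 [2y] swap r/1=468/19457: DF=(1 − 468/19457·(0.992500))/(1+468/19457) = 2383/2500 ≈ 0.953200
step 3 [3y] bond c/1=2/25: DF=(57101/50000 − 2/25·(0.992500+0.953200))/(1+2/25) = 9133/10000 ≈ 0.913300
step 4 [4y] swap r/1=1049/37541: DF=(1 − 1049/37541·(0.992500+0.953200+0.913300))/(1+1049/37541) = 8951/10000 ≈ 0.895100
step 5 [5y] zero: DF = P = 223/250 ≈ 0.892000
step 6 [6y] zero: DF = P = 8671/10000 ≈ 0.867100
step 7 [7y] zero: DF = P = 8353/10000 ≈ 0.835300
step 8 [8y] zero: DF = P = 7913/10000 ≈ 0.791300

1 1 397/400
2 2 2383/2500
3 3 9133/10000
4 4 8951/10000
5 5 223/250
6 6 8671/10000
7 7 8353/10000
8 8 7913/10000
DF(3y) = 9133/10000 ≈ 0.913300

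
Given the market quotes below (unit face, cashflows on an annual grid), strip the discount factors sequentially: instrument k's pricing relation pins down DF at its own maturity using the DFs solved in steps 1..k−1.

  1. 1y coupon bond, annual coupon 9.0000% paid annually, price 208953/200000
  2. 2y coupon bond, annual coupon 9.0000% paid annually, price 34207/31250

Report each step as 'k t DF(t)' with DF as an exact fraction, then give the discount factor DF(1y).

1 1 1917/2000
2 2 9251/10000
DF(1y) = 1917/2000 ≈ 0.958500

step 1 [1y] bond c/1=9/100: DF=(208953/200000 − 9/100·(0))/(1+9/100) = 1917/2000 ≈ 0.958500
step 2 [2y] bond c/1=9/100: DF=(34207/31250 − 9/100·(0.958500))/(1+9/100) = 9251/10000 ≈ 0.925100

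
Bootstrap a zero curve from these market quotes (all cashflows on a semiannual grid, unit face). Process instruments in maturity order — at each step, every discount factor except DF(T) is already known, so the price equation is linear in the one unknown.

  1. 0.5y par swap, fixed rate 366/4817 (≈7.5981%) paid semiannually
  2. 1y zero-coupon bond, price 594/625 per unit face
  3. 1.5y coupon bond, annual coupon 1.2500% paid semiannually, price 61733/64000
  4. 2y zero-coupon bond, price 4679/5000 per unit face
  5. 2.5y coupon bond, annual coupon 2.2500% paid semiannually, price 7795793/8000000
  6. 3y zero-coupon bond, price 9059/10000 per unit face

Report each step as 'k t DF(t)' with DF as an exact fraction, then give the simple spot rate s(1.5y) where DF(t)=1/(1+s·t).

1 1/2 4817/5000
2 1 594/625
3 3/2 9467/10000
4 2 4679/5000
5 5/2 4607/5000
6 3 9059/10000
s(1.5y) = (1/(9467/10000) − 1)/(3/2) = 1066/28401 ≈ 3.7534%

step 1 [0.5y] swap r/2=183/4817: DF=(1 − 183/4817·(0))/(1+183/4817) = 4817/5000 ≈ 0.963400
step 2 [1y] zero: DF = P = 594/625 ≈ 0.950400
step 3 [1.5y] bond c/2=1/160: DF=(61733/64000 − 1/160·(0.963400+0.950400))/(1+1/160) = 9467/10000 ≈ 0.946700
step 4 [2y] zero: DF = P = 4679/5000 ≈ 0.935800
step 5 [2.5y] bond c/2=9/800: DF=(7795793/8000000 − 9/800·(0.963400+0.950400+0.946700+0.935800))/(1+9/800) = 4607/5000 ≈ 0.921400
step 6 [3y] zero: DF = P = 9059/10000 ≈ 0.905900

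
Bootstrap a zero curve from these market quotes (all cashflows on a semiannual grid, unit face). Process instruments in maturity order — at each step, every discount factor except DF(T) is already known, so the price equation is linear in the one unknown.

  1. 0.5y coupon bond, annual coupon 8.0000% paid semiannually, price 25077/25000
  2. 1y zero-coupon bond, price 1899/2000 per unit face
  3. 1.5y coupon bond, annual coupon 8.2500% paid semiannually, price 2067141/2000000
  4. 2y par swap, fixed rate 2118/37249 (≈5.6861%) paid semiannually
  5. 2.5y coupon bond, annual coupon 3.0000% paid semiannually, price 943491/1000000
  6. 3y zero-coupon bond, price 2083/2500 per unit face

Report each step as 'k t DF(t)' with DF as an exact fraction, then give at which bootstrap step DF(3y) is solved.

step 1 [0.5y] bond c/2=1/25: DF=(25077/25000 − 1/25·(0))/(1+1/25) = 1929/2000 ≈ 0.964500
step 2 [1y] zero: DF = P = 1899/2000 ≈ 0.949500
step 3 [1.5y] bond c/2=33/800: DF=(2067141/2000000 − 33/800·(0.964500+0.949500))/(1+33/800) = 573/625 ≈ 0.916800
step 4 [2y] swap r/2=1059/37249: DF=(1 − 1059/37249·(0.964500+0.949500+0.916800))/(1+1059/37249) = 8941/10000 ≈ 0.894100
step 5 [2.5y] bond c/2=3/200: DF=(943491/1000000 − 3/200·(0.964500+0.949500+0.916800+0.894100))/(1+3/200) = 1749/2000 ≈ 0.874500
step 6 [3y] zero: DF = P = 2083/2500 ≈ 0.833200

1 1/2 1929/2000
2 1 1899/2000
3 3/2 573/625
4 2 8941/10000
5 5/2 1749/2000
6 3 2083/2500
DF(3y) is solved at step 6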